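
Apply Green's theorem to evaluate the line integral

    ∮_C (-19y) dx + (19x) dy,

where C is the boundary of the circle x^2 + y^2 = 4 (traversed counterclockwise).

Green's theorem converts the closed line integral into a double integral over the enclosed region D:

    ∮_C P dx + Q dy = ∬_D (∂Q/∂x - ∂P/∂y) dA.

Here P = -19y, Q = 19x, so

    ∂Q/∂x = 19,    ∂P/∂y = -19,
    ∂Q/∂x - ∂P/∂y = 38.

D is the region x^2 + y^2 ≤ 4. Evaluating the double integral:

In polar coordinates (x = r cos θ, y = r sin θ, dA = r dr dθ) the integrand becomes 38, so

    ∬_D (38) dA = ∫_0^{2π} ∫_0^{2} (38) · r dr dθ.

Inner (r from 0 to 2): 76.
Outer (θ from 0 to 2π): 152π.

Therefore ∮_C P dx + Q dy = 152π.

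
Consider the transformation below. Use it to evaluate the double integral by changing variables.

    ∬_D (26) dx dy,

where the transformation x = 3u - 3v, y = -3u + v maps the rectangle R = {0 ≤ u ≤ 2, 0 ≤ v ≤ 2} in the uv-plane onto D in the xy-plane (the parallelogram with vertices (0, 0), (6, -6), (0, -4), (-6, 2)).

Compute the Jacobian determinant of (x, y) with respect to (u, v):

    ∂(x,y)/∂(u,v) = | 3  -3 | = (3)(1) - (-3)(-3) = -6.
                   | -3  1 |

Its absolute value is |J| = 6 (the area scaling factor).

Substituting x = 3u - 3v, y = -3u + v into the integrand,

    26 → 26,

so the integral becomes

    ∬_R (26) · |J| du dv = ∫_0^2 ∫_0^2 (156) dv du.

Inner (v): 312.
Outer (u): 624.

Therefore ∬_D (26) dx dy = 624.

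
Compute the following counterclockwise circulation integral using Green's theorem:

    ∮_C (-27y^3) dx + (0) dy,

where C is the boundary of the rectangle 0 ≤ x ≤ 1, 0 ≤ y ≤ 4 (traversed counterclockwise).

Green's theorem converts the closed line integral into a double integral over the enclosed region D:

    ∮_C P dx + Q dy = ∬_D (∂Q/∂x - ∂P/∂y) dA.

Here P = -27y^3, Q = 0, so

    ∂Q/∂x = 0,    ∂P/∂y = -81y^2,
    ∂Q/∂x - ∂P/∂y = 81y^2.

D is the region 0 ≤ x ≤ 1, 0 ≤ y ≤ 4. Evaluating the double integral:

    ∬_D (81y^2) dA = ∫_0^{1} ∫_0^{4} (81y^2) dy dx.

Inner (y from 0 to 4): 1728.
Outer (x from 0 to 1): 1728.

Therefore ∮_C P dx + Q dy = 1728.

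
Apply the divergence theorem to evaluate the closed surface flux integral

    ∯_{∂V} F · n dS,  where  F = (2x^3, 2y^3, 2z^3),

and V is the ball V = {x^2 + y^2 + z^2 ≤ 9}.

By the divergence theorem,

    ∯_{∂V} F · n dS = ∭_V (∇ · F) dV.

Compute the divergence:
    ∇ · F = ∂F_x/∂x + ∂F_y/∂y + ∂F_z/∂z = 6x^2 + 6y^2 + 6z^2.

In spherical coordinates, x = ρ sin(φ) cos(θ), y = ρ sin(φ) sin(θ), z = ρ cos(φ), dV = ρ^2 sin(φ) dρ dφ dθ, with 0 ≤ ρ ≤ 3, 0 ≤ φ ≤ π, 0 ≤ θ ≤ 2π.

The integrand, after substitution and multiplying by the volume element, becomes (6ρ^2) · ρ^2 sin(φ), so

    ∭_V (∇·F) dV = ∫_0^{2π} ∫_0^{π} ∫_0^{3} (6ρ^2) · ρ^2 sin(φ) dρ dφ dθ.

Inner (ρ from 0 to 3): 1458sin(φ)/5.
Middle (φ from 0 to π): 2916/5.
Outer (θ from 0 to 2π): 5832π/5.

Therefore ∯_{∂V} F · n dS = 5832π/5.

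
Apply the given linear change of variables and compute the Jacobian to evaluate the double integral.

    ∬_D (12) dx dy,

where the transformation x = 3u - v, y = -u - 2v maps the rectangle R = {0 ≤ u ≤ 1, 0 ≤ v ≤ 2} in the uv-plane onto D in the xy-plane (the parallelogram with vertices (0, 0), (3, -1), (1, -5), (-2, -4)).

Compute the Jacobian determinant of (x, y) with respect to (u, v):

    ∂(x,y)/∂(u,v) = | 3  -1 | = (3)(-2) - (-1)(-1) = -7.
                   | -1  -2 |

Its absolute value is |J| = 7 (the area scaling factor).

Substituting x = 3u - v, y = -u - 2v into the integrand,

    12 → 12,

so the integral becomes

    ∬_R (12) · |J| du dv = ∫_0^1 ∫_0^2 (84) dv du.

Inner (v): 168.
Outer (u): 168.

Therefore ∬_D (12) dx dy = 168.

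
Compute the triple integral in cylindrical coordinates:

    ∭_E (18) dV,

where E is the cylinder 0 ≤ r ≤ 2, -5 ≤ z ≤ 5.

In cylindrical coordinates, x = r cos(θ), y = r sin(θ), z = z, and dV = r dr dθ dz.

The integrand becomes 18, so

    ∭_E (18) dV = ∫_{0}^{2π} ∫_{0}^{2} ∫_{-5}^{5} (18) · r dz dr dθ.

Inner (z): 180r.
Middle (r from 0 to 2): 360.
Outer (θ): 720π.

Therefore the triple integral equals 720π.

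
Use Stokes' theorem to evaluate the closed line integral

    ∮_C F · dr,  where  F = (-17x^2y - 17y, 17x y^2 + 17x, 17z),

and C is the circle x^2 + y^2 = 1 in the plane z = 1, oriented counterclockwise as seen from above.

Let S be the flat disk x^2 + y^2 ≤ 1 in the plane z = 1, with upward unit normal n̂ = ẑ. By Stokes' theorem,

    ∮_C F · dr = ∬_S (∇ × F) · n̂ dS = ∬_D (curl F)_z dA,

where D is the disk x^2 + y^2 ≤ 1.

Compute the curl of F = (-17x^2y - 17y, 17x y^2 + 17x, 17z):
    (∇ × F)_x = ∂F_z/∂y - ∂F_y/∂z = 0,
    (∇ × F)_y = ∂F_x/∂z - ∂F_z/∂x = 0,
    (∇ × F)_z = ∂F_y/∂x - ∂F_x/∂y = 17x^2 + 17y^2 + 34.

On z = 1, (curl F)_z = 17x^2 + 17y^2 + 34.

Convert to polar (x = r cos θ, y = r sin θ, dA = r dr dθ); the integrand becomes 17r^2 + 34, so

    ∬_D (curl F)_z dA = ∫_0^{2π} ∫_0^{1} (17r^2 + 34) · r dr dθ.

Inner (r from 0 to 1): 85/4.
Outer (θ from 0 to 2π): 85π/2.

Therefore ∮_C F · dr = 85π/2.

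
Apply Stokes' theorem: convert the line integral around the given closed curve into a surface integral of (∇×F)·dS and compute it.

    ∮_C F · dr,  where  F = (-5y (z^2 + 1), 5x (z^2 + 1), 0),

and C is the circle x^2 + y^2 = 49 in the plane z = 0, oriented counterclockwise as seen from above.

Let S be the flat disk x^2 + y^2 ≤ 49 in the plane z = 0, with upward unit normal n̂ = ẑ. By Stokes' theorem,

    ∮_C F · dr = ∬_S (∇ × F) · n̂ dS = ∬_D (curl F)_z dA,

where D is the disk x^2 + y^2 ≤ 49.

Compute the curl of F = (-5y (z^2 + 1), 5x (z^2 + 1), 0):
    (∇ × F)_x = ∂F_z/∂y - ∂F_y/∂z = -10x z,
    (∇ × F)_y = ∂F_x/∂z - ∂F_z/∂x = -10y z,
    (∇ × F)_z = ∂F_y/∂x - ∂F_x/∂y = 10z^2 + 10.

On z = 0, (curl F)_z = 10.

Convert to polar (x = r cos θ, y = r sin θ, dA = r dr dθ); the integrand becomes 10, so

    ∬_D (curl F)_z dA = ∫_0^{2π} ∫_0^{7} (10) · r dr dθ.

Inner (r from 0 to 7): 245.
Outer (θ from 0 to 2π): 490π.

Therefore ∮_C F · dr = 490π.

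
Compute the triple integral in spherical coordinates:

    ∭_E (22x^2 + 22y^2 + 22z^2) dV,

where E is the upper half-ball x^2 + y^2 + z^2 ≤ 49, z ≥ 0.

In spherical coordinates, x = ρ sin(φ) cos(θ), y = ρ sin(φ) sin(θ), z = ρ cos(φ), and dV = ρ^2 sin(φ) dρ dφ dθ.

The integrand becomes 22ρ^2, so

    ∭_E (22x^2 + 22y^2 + 22z^2) dV = ∫_{0}^{2π} ∫_{0}^{π/2} ∫_{0}^{7} (22ρ^2) · ρ^2 sin(φ) dρ dφ dθ.

Inner (ρ): 369754sin(φ)/5.
Middle (φ): 369754/5.
Outer (θ): 739508π/5.

Therefore the triple integral equals 739508π/5.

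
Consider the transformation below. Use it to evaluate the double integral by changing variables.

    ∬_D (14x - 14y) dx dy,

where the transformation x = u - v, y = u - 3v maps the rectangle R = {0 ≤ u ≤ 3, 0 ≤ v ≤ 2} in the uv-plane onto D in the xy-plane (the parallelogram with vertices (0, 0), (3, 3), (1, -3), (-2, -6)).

Compute the Jacobian determinant of (x, y) with respect to (u, v):

    ∂(x,y)/∂(u,v) = | 1  -1 | = (1)(-3) - (-1)(1) = -2.
                   | 1  -3 |

Its absolute value is |J| = 2 (the area scaling factor).

Substituting x = u - v, y = u - 3v into the integrand,

    14x - 14y → 28v,

so the integral becomes

    ∬_R (28v) · |J| du dv = ∫_0^3 ∫_0^2 (56v) dv du.

Inner (v): 112.
Outer (u): 336.

Therefore ∬_D (14x - 14y) dx dy = 336.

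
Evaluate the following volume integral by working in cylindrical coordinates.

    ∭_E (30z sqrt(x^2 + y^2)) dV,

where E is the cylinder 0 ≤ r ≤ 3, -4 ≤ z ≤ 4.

In cylindrical coordinates, x = r cos(θ), y = r sin(θ), z = z, and dV = r dr dθ dz.

The integrand becomes 30r z, so

    ∭_E (30z sqrt(x^2 + y^2)) dV = ∫_{0}^{2π} ∫_{0}^{3} ∫_{-4}^{4} (30r z) · r dz dr dθ.

Inner (z): 0.
Middle (r from 0 to 3): 0.
Outer (θ): 0.

Therefore the triple integral equals 0.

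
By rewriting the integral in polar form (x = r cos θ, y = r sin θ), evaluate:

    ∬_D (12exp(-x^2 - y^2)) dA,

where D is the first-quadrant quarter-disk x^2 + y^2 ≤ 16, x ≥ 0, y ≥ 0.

The region D is 0 ≤ r ≤ 4, 0 ≤ θ ≤ π/2 in polar coordinates, where x = r cos(θ), y = r sin(θ), and dA = r dr dθ.

Under the substitution, the integrand becomes 12exp(-r^2), so

    ∬_D (12exp(-x^2 - y^2)) dA = ∫_{0}^{π/2} ∫_{0}^{4} (12exp(-r^2)) · r dr dθ.

Inner integral (in r): ∫_{0}^{4} (12exp(-r^2)) · r dr = 6 - 6exp(-16).

Outer integral (in θ): ∫_{0}^{π/2} (6 - 6exp(-16)) dθ = -3π exp(-16) + 3π.

Therefore ∬_D (12exp(-x^2 - y^2)) dA = -3π exp(-16) + 3π.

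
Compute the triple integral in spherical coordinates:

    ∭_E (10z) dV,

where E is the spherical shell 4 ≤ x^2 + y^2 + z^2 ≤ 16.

In spherical coordinates, x = ρ sin(φ) cos(θ), y = ρ sin(φ) sin(θ), z = ρ cos(φ), and dV = ρ^2 sin(φ) dρ dφ dθ.

The integrand becomes 10ρ cos(φ), so

    ∭_E (10z) dV = ∫_{0}^{2π} ∫_{0}^{π} ∫_{2}^{4} (10ρ cos(φ)) · ρ^2 sin(φ) dρ dφ dθ.

Inner (ρ): 300sin(2φ).
Middle (φ): 0.
Outer (θ): 0.

Therefore the triple integral equals 0.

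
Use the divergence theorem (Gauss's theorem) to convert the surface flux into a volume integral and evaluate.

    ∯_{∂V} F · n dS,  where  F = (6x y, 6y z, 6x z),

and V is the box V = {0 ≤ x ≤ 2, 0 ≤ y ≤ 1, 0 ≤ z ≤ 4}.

By the divergence theorem,

    ∯_{∂V} F · n dS = ∭_V (∇ · F) dV.

Compute the divergence:
    ∇ · F = ∂F_x/∂x + ∂F_y/∂y + ∂F_z/∂z = 6y + 6z + 6x = 6x + 6y + 6z.

V is a rectangular box, so dV = dx dy dz with 0 ≤ x ≤ 2, 0 ≤ y ≤ 1, 0 ≤ z ≤ 4.

Integrate (6x + 6y + 6z) over V as an iterated integral:

    ∭_V (∇·F) dV = ∫_0^{2} ∫_0^{1} ∫_0^{4} (6x + 6y + 6z) dz dy dx.

Inner (z from 0 to 4): 24x + 24y + 48.
Middle (y from 0 to 1): 24x + 60.
Outer (x from 0 to 2): 168.

Therefore ∯_{∂V} F · n dS = 168.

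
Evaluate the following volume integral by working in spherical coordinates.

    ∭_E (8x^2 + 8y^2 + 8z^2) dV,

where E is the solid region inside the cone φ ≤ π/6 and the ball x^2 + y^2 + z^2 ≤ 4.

In spherical coordinates, x = ρ sin(φ) cos(θ), y = ρ sin(φ) sin(θ), z = ρ cos(φ), and dV = ρ^2 sin(φ) dρ dφ dθ.

The integrand becomes 8ρ^2, so

    ∭_E (8x^2 + 8y^2 + 8z^2) dV = ∫_{0}^{2π} ∫_{0}^{π/6} ∫_{0}^{2} (8ρ^2) · ρ^2 sin(φ) dρ dφ dθ.

Inner (ρ): 256sin(φ)/5.
Middle (φ): 256/5 - 128sqrt(3)/5.
Outer (θ): 256π (2 - sqrt(3))/5.

Therefore the triple integral equals 256π (2 - sqrt(3))/5.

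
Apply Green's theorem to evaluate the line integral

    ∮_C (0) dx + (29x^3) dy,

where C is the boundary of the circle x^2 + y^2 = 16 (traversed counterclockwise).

Green's theorem converts the closed line integral into a double integral over the enclosed region D:

    ∮_C P dx + Q dy = ∬_D (∂Q/∂x - ∂P/∂y) dA.

Here P = 0, Q = 29x^3, so

    ∂Q/∂x = 87x^2,    ∂P/∂y = 0,
    ∂Q/∂x - ∂P/∂y = 87x^2.

D is the region x^2 + y^2 ≤ 16. Evaluating the double integral:

In polar coordinates (x = r cos θ, y = r sin θ, dA = r dr dθ) the integrand becomes 87r^2cos(θ)^2, so

    ∬_D (87x^2) dA = ∫_0^{2π} ∫_0^{4} (87r^2cos(θ)^2) · r dr dθ.

Inner (r from 0 to 4): 5568cos(θ)^2.
Outer (θ from 0 to 2π): 5568π.

Therefore ∮_C P dx + Q dy = 5568π.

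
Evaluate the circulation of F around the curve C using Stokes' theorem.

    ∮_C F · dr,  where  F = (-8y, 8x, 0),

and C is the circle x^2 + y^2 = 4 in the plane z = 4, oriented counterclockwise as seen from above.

Let S be the flat disk x^2 + y^2 ≤ 4 in the plane z = 4, with upward unit normal n̂ = ẑ. By Stokes' theorem,

    ∮_C F · dr = ∬_S (∇ × F) · n̂ dS = ∬_D (curl F)_z dA,

where D is the disk x^2 + y^2 ≤ 4.

Compute the curl of F = (-8y, 8x, 0):
    (∇ × F)_x = ∂F_z/∂y - ∂F_y/∂z = 0,
    (∇ × F)_y = ∂F_x/∂z - ∂F_z/∂x = 0,
    (∇ × F)_z = ∂F_y/∂x - ∂F_x/∂y = 16.

On z = 4, (curl F)_z = 16.

Convert to polar (x = r cos θ, y = r sin θ, dA = r dr dθ); the integrand becomes 16, so

    ∬_D (curl F)_z dA = ∫_0^{2π} ∫_0^{2} (16) · r dr dθ.

Inner (r from 0 to 2): 32.
Outer (θ from 0 to 2π): 64π.

Therefore ∮_C F · dr = 64π.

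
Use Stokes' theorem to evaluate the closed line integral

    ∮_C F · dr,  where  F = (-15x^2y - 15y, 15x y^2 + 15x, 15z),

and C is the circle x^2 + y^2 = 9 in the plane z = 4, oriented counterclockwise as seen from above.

Let S be the flat disk x^2 + y^2 ≤ 9 in the plane z = 4, with upward unit normal n̂ = ẑ. By Stokes' theorem,

    ∮_C F · dr = ∬_S (∇ × F) · n̂ dS = ∬_D (curl F)_z dA,

where D is the disk x^2 + y^2 ≤ 9.

Compute the curl of F = (-15x^2y - 15y, 15x y^2 + 15x, 15z):
    (∇ × F)_x = ∂F_z/∂y - ∂F_y/∂z = 0,
    (∇ × F)_y = ∂F_x/∂z - ∂F_z/∂x = 0,
    (∇ × F)_z = ∂F_y/∂x - ∂F_x/∂y = 15x^2 + 15y^2 + 30.

On z = 4, (curl F)_z = 15x^2 + 15y^2 + 30.

Convert to polar (x = r cos θ, y = r sin θ, dA = r dr dθ); the integrand becomes 15r^2 + 30, so

    ∬_D (curl F)_z dA = ∫_0^{2π} ∫_0^{3} (15r^2 + 30) · r dr dθ.

Inner (r from 0 to 3): 1755/4.
Outer (θ from 0 to 2π): 1755π/2.

Therefore ∮_C F · dr = 1755π/2.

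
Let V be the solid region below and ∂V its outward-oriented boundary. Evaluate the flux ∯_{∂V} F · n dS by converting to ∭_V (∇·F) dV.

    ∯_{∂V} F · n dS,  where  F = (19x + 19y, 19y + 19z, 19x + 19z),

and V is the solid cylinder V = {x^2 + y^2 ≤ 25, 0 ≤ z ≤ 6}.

By the divergence theorem,

    ∯_{∂V} F · n dS = ∭_V (∇ · F) dV.

Compute the divergence:
    ∇ · F = ∂F_x/∂x + ∂F_y/∂y + ∂F_z/∂z = 19 + 19 + 19 = 57.

In cylindrical coordinates, x = r cos(θ), y = r sin(θ), z = z, dV = r dr dθ dz, with 0 ≤ r ≤ 5, 0 ≤ θ ≤ 2π, 0 ≤ z ≤ 6.

The integrand, after substitution and multiplying by the volume element, becomes (57) · r, so

    ∭_V (∇·F) dV = ∫_0^{2π} ∫_0^{5} ∫_0^{6} (57) · r dz dr dθ.

Inner (z from 0 to 6): 342r.
Middle (r from 0 to 5): 4275.
Outer (θ from 0 to 2π): 8550π.

Therefore ∯_{∂V} F · n dS = 8550π.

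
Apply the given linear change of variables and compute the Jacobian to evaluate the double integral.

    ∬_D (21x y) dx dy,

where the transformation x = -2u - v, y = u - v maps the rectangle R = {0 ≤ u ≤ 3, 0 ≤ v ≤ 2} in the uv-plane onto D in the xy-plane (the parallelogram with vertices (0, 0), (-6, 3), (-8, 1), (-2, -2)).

Compute the Jacobian determinant of (x, y) with respect to (u, v):

    ∂(x,y)/∂(u,v) = | -2  -1 | = (-2)(-1) - (-1)(1) = 3.
                   | 1  -1 |

Its absolute value is |J| = 3 (the area scaling factor).

Substituting x = -2u - v, y = u - v into the integrand,

    21x y → -42u^2 + 21u v + 21v^2,

so the integral becomes

    ∬_R (-42u^2 + 21u v + 21v^2) · |J| du dv = ∫_0^3 ∫_0^2 (-126u^2 + 63u v + 63v^2) dv du.

Inner (v): -252u^2 + 126u + 168.
Outer (u): -1197.

Therefore ∬_D (21x y) dx dy = -1197.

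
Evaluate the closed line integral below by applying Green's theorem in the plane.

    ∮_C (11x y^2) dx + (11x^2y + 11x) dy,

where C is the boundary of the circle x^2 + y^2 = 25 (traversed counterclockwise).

Green's theorem converts the closed line integral into a double integral over the enclosed region D:

    ∮_C P dx + Q dy = ∬_D (∂Q/∂x - ∂P/∂y) dA.

Here P = 11x y^2, Q = 11x^2y + 11x, so

    ∂Q/∂x = 22x y + 11,    ∂P/∂y = 22x y,
    ∂Q/∂x - ∂P/∂y = 11.

D is the region x^2 + y^2 ≤ 25. Evaluating the double integral:

In polar coordinates (x = r cos θ, y = r sin θ, dA = r dr dθ) the integrand becomes 11, so

    ∬_D (11) dA = ∫_0^{2π} ∫_0^{5} (11) · r dr dθ.

Inner (r from 0 to 5): 275/2.
Outer (θ from 0 to 2π): 275π.

Therefore ∮_C P dx + Q dy = 275π.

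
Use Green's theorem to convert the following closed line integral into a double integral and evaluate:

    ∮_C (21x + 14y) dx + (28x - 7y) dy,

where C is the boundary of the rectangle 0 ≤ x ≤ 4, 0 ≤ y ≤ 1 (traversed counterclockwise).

Green's theorem converts the closed line integral into a double integral over the enclosed region D:

    ∮_C P dx + Q dy = ∬_D (∂Q/∂x - ∂P/∂y) dA.

Here P = 21x + 14y, Q = 28x - 7y, so

    ∂Q/∂x = 28,    ∂P/∂y = 14,
    ∂Q/∂x - ∂P/∂y = 14.

D is the region 0 ≤ x ≤ 4, 0 ≤ y ≤ 1. Evaluating the double integral:

    ∬_D (14) dA = ∫_0^{4} ∫_0^{1} (14) dy dx.

Inner (y from 0 to 1): 14.
Outer (x from 0 to 4): 56.

Therefore ∮_C P dx + Q dy = 56.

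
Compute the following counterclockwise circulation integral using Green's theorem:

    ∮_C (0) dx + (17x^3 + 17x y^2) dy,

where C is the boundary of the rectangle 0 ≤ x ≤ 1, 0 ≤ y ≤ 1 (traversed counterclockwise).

Green's theorem converts the closed line integral into a double integral over the enclosed region D:

    ∮_C P dx + Q dy = ∬_D (∂Q/∂x - ∂P/∂y) dA.

Here P = 0, Q = 17x^3 + 17x y^2, so

    ∂Q/∂x = 51x^2 + 17y^2,    ∂P/∂y = 0,
    ∂Q/∂x - ∂P/∂y = 51x^2 + 17y^2.

D is the region 0 ≤ x ≤ 1, 0 ≤ y ≤ 1. Evaluating the double integral:

    ∬_D (51x^2 + 17y^2) dA = ∫_0^{1} ∫_0^{1} (51x^2 + 17y^2) dy dx.

Inner (y from 0 to 1): 51x^2 + 17/3.
Outer (x from 0 to 1): 68/3.

Therefore ∮_C P dx + Q dy = 68/3.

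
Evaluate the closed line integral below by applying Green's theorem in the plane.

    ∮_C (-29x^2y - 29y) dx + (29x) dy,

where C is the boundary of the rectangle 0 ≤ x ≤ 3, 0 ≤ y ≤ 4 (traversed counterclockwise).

Green's theorem converts the closed line integral into a double integral over the enclosed region D:

    ∮_C P dx + Q dy = ∬_D (∂Q/∂x - ∂P/∂y) dA.

Here P = -29x^2y - 29y, Q = 29x, so

    ∂Q/∂x = 29,    ∂P/∂y = -29x^2 - 29,
    ∂Q/∂x - ∂P/∂y = 29x^2 + 58.

D is the region 0 ≤ x ≤ 3, 0 ≤ y ≤ 4. Evaluating the double integral:

    ∬_D (29x^2 + 58) dA = ∫_0^{3} ∫_0^{4} (29x^2 + 58) dy dx.

Inner (y from 0 to 4): 116x^2 + 232.
Outer (x from 0 to 3): 1740.

Therefore ∮_C P dx + Q dy = 1740.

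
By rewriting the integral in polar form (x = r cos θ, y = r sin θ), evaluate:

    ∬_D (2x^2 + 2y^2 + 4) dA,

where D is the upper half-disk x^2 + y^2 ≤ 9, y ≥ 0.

The region D is 0 ≤ r ≤ 3, 0 ≤ θ ≤ π in polar coordinates, where x = r cos(θ), y = r sin(θ), and dA = r dr dθ.

Under the substitution, the integrand becomes 2r^2 + 4, so

    ∬_D (2x^2 + 2y^2 + 4) dA = ∫_{0}^{π} ∫_{0}^{3} (2r^2 + 4) · r dr dθ.

Inner integral (in r): ∫_{0}^{3} (2r^2 + 4) · r dr = 117/2.

Outer integral (in θ): ∫_{0}^{π} (117/2) dθ = 117π/2.

Therefore ∬_D (2x^2 + 2y^2 + 4) dA = 117π/2.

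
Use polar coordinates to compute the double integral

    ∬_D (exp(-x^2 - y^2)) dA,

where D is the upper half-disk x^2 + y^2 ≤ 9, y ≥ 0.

The region D is 0 ≤ r ≤ 3, 0 ≤ θ ≤ π in polar coordinates, where x = r cos(θ), y = r sin(θ), and dA = r dr dθ.

Under the substitution, the integrand becomes exp(-r^2), so

    ∬_D (exp(-x^2 - y^2)) dA = ∫_{0}^{π} ∫_{0}^{3} (exp(-r^2)) · r dr dθ.

Inner integral (in r): ∫_{0}^{3} (exp(-r^2)) · r dr = -(1 - exp(9))exp(-9)/2.

Outer integral (in θ): ∫_{0}^{π} (-(1 - exp(9))exp(-9)/2) dθ = -π exp(-9)/2 + π/2.

Therefore ∬_D (exp(-x^2 - y^2)) dA = -π exp(-9)/2 + π/2.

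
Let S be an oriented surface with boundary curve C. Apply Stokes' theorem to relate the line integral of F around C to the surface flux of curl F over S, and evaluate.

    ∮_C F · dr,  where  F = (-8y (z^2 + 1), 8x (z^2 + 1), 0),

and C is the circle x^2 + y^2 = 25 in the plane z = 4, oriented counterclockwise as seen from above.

Let S be the flat disk x^2 + y^2 ≤ 25 in the plane z = 4, with upward unit normal n̂ = ẑ. By Stokes' theorem,

    ∮_C F · dr = ∬_S (∇ × F) · n̂ dS = ∬_D (curl F)_z dA,

where D is the disk x^2 + y^2 ≤ 25.

Compute the curl of F = (-8y (z^2 + 1), 8x (z^2 + 1), 0):
    (∇ × F)_x = ∂F_z/∂y - ∂F_y/∂z = -16x z,
    (∇ × F)_y = ∂F_x/∂z - ∂F_z/∂x = -16y z,
    (∇ × F)_z = ∂F_y/∂x - ∂F_x/∂y = 16z^2 + 16.

On z = 4, (curl F)_z = 272.

Convert to polar (x = r cos θ, y = r sin θ, dA = r dr dθ); the integrand becomes 272, so

    ∬_D (curl F)_z dA = ∫_0^{2π} ∫_0^{5} (272) · r dr dθ.

Inner (r from 0 to 5): 3400.
Outer (θ from 0 to 2π): 6800π.

Therefore ∮_C F · dr = 6800π.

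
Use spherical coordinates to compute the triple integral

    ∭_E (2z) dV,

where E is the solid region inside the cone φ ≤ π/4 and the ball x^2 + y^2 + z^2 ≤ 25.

In spherical coordinates, x = ρ sin(φ) cos(θ), y = ρ sin(φ) sin(θ), z = ρ cos(φ), and dV = ρ^2 sin(φ) dρ dφ dθ.

The integrand becomes 2ρ cos(φ), so

    ∭_E (2z) dV = ∫_{0}^{2π} ∫_{0}^{π/4} ∫_{0}^{5} (2ρ cos(φ)) · ρ^2 sin(φ) dρ dφ dθ.

Inner (ρ): 625sin(2φ)/4.
Middle (φ): 625/8.
Outer (θ): 625π/4.

Therefore the triple integral equals 625π/4.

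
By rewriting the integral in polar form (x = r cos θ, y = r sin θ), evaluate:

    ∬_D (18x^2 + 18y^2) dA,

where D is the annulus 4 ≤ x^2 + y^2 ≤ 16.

The region D is 2 ≤ r ≤ 4, 0 ≤ θ ≤ 2π in polar coordinates, where x = r cos(θ), y = r sin(θ), and dA = r dr dθ.

Under the substitution, the integrand becomes 18r^2, so

    ∬_D (18x^2 + 18y^2) dA = ∫_{0}^{2π} ∫_{2}^{4} (18r^2) · r dr dθ.

Inner integral (in r): ∫_{2}^{4} (18r^2) · r dr = 1080.

Outer integral (in θ): ∫_{0}^{2π} (1080) dθ = 2160π.

Therefore ∬_D (18x^2 + 18y^2) dA = 2160π.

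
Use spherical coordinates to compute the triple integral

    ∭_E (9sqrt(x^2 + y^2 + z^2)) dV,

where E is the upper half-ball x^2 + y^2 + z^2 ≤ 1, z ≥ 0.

In spherical coordinates, x = ρ sin(φ) cos(θ), y = ρ sin(φ) sin(θ), z = ρ cos(φ), and dV = ρ^2 sin(φ) dρ dφ dθ.

The integrand becomes 9ρ, so

    ∭_E (9sqrt(x^2 + y^2 + z^2)) dV = ∫_{0}^{2π} ∫_{0}^{π/2} ∫_{0}^{1} (9ρ) · ρ^2 sin(φ) dρ dφ dθ.

Inner (ρ): 9sin(φ)/4.
Middle (φ): 9/4.
Outer (θ): 9π/2.

Therefore the triple integral equals 9π/2.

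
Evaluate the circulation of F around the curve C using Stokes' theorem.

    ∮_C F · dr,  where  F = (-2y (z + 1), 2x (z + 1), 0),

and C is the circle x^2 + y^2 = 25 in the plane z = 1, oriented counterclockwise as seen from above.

Let S be the flat disk x^2 + y^2 ≤ 25 in the plane z = 1, with upward unit normal n̂ = ẑ. By Stokes' theorem,

    ∮_C F · dr = ∬_S (∇ × F) · n̂ dS = ∬_D (curl F)_z dA,

where D is the disk x^2 + y^2 ≤ 25.

Compute the curl of F = (-2y (z + 1), 2x (z + 1), 0):
    (∇ × F)_x = ∂F_z/∂y - ∂F_y/∂z = -2x,
    (∇ × F)_y = ∂F_x/∂z - ∂F_z/∂x = -2y,
    (∇ × F)_z = ∂F_y/∂x - ∂F_x/∂y = 4z + 4.

On z = 1, (curl F)_z = 8.

Convert to polar (x = r cos θ, y = r sin θ, dA = r dr dθ); the integrand becomes 8, so

    ∬_D (curl F)_z dA = ∫_0^{2π} ∫_0^{5} (8) · r dr dθ.

Inner (r from 0 to 5): 100.
Outer (θ from 0 to 2π): 200π.

Therefore ∮_C F · dr = 200π.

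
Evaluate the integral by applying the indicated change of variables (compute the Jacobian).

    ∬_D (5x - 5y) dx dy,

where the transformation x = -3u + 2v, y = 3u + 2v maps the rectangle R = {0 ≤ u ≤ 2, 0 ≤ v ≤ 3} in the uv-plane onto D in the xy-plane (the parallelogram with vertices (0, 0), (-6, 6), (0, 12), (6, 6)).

Compute the Jacobian determinant of (x, y) with respect to (u, v):

    ∂(x,y)/∂(u,v) = | -3  2 | = (-3)(2) - (2)(3) = -12.
                   | 3  2 |

Its absolute value is |J| = 12 (the area scaling factor).

Substituting x = -3u + 2v, y = 3u + 2v into the integrand,

    5x - 5y → -30u,

so the integral becomes

    ∬_R (-30u) · |J| du dv = ∫_0^2 ∫_0^3 (-360u) dv du.

Inner (v): -1080u.
Outer (u): -2160.

Therefore ∬_D (5x - 5y) dx dy = -2160.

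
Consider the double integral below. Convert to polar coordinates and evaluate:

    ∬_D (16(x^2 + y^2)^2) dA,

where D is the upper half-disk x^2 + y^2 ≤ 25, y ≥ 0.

The region D is 0 ≤ r ≤ 5, 0 ≤ θ ≤ π in polar coordinates, where x = r cos(θ), y = r sin(θ), and dA = r dr dθ.

Under the substitution, the integrand becomes 16r^4, so

    ∬_D (16(x^2 + y^2)^2) dA = ∫_{0}^{π} ∫_{0}^{5} (16r^4) · r dr dθ.

Inner integral (in r): ∫_{0}^{5} (16r^4) · r dr = 125000/3.

Outer integral (in θ): ∫_{0}^{π} (125000/3) dθ = 125000π/3.

Therefore ∬_D (16(x^2 + y^2)^2) dA = 125000π/3.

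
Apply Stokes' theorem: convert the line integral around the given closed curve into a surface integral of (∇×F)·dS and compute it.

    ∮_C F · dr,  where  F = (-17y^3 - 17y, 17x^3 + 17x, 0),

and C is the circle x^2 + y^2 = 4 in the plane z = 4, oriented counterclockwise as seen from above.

Let S be the flat disk x^2 + y^2 ≤ 4 in the plane z = 4, with upward unit normal n̂ = ẑ. By Stokes' theorem,

    ∮_C F · dr = ∬_S (∇ × F) · n̂ dS = ∬_D (curl F)_z dA,

where D is the disk x^2 + y^2 ≤ 4.

Compute the curl of F = (-17y^3 - 17y, 17x^3 + 17x, 0):
    (∇ × F)_x = ∂F_z/∂y - ∂F_y/∂z = 0,
    (∇ × F)_y = ∂F_x/∂z - ∂F_z/∂x = 0,
    (∇ × F)_z = ∂F_y/∂x - ∂F_x/∂y = 51x^2 + 51y^2 + 34.

On z = 4, (curl F)_z = 51x^2 + 51y^2 + 34.

Convert to polar (x = r cos θ, y = r sin θ, dA = r dr dθ); the integrand becomes 51r^2 + 34, so

    ∬_D (curl F)_z dA = ∫_0^{2π} ∫_0^{2} (51r^2 + 34) · r dr dθ.

Inner (r from 0 to 2): 272.
Outer (θ from 0 to 2π): 544π.

Therefore ∮_C F · dr = 544π.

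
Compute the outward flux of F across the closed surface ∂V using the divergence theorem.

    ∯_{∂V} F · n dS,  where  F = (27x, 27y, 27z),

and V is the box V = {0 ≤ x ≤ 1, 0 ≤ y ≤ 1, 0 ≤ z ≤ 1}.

By the divergence theorem,

    ∯_{∂V} F · n dS = ∭_V (∇ · F) dV.

Compute the divergence:
    ∇ · F = ∂F_x/∂x + ∂F_y/∂y + ∂F_z/∂z = 27 + 27 + 27 = 81.

V is a rectangular box, so dV = dx dy dz with 0 ≤ x ≤ 1, 0 ≤ y ≤ 1, 0 ≤ z ≤ 1.

Integrate (81) over V as an iterated integral:

    ∭_V (∇·F) dV = ∫_0^{1} ∫_0^{1} ∫_0^{1} (81) dz dy dx.

Inner (z from 0 to 1): 81.
Middle (y from 0 to 1): 81.
Outer (x from 0 to 1): 81.

Therefore ∯_{∂V} F · n dS = 81.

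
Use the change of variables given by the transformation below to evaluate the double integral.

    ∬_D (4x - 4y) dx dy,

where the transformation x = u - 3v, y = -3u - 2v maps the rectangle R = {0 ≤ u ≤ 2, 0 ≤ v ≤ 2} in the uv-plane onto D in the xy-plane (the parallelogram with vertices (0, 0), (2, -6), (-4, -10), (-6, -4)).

Compute the Jacobian determinant of (x, y) with respect to (u, v):

    ∂(x,y)/∂(u,v) = | 1  -3 | = (1)(-2) - (-3)(-3) = -11.
                   | -3  -2 |

Its absolute value is |J| = 11 (the area scaling factor).

Substituting x = u - 3v, y = -3u - 2v into the integrand,

    4x - 4y → 16u - 4v,

so the integral becomes

    ∬_R (16u - 4v) · |J| du dv = ∫_0^2 ∫_0^2 (176u - 44v) dv du.

Inner (v): 352u - 88.
Outer (u): 528.

Therefore ∬_D (4x - 4y) dx dy = 528.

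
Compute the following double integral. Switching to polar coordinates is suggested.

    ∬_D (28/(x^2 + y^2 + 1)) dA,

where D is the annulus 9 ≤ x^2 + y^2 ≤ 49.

The region D is 3 ≤ r ≤ 7, 0 ≤ θ ≤ 2π in polar coordinates, where x = r cos(θ), y = r sin(θ), and dA = r dr dθ.

Under the substitution, the integrand becomes 28/(r^2 + 1), so

    ∬_D (28/(x^2 + y^2 + 1)) dA = ∫_{0}^{2π} ∫_{3}^{7} (28/(r^2 + 1)) · r dr dθ.

Inner integral (in r): ∫_{3}^{7} (28/(r^2 + 1)) · r dr = log(6103515625).

Outer integral (in θ): ∫_{0}^{2π} (log(6103515625)) dθ = 28π log(5).

Therefore ∬_D (28/(x^2 + y^2 + 1)) dA = 28π log(5).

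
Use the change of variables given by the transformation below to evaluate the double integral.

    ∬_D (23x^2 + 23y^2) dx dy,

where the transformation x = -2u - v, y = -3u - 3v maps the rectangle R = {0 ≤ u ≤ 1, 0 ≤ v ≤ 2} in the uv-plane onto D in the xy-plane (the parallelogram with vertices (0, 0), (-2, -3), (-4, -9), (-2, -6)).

Compute the Jacobian determinant of (x, y) with respect to (u, v):

    ∂(x,y)/∂(u,v) = | -2  -1 | = (-2)(-3) - (-1)(-3) = 3.
                   | -3  -3 |

Its absolute value is |J| = 3 (the area scaling factor).

Substituting x = -2u - v, y = -3u - 3v into the integrand,

    23x^2 + 23y^2 → 299u^2 + 506u v + 230v^2,

so the integral becomes

    ∬_R (299u^2 + 506u v + 230v^2) · |J| du dv = ∫_0^1 ∫_0^2 (897u^2 + 1518u v + 690v^2) dv du.

Inner (v): 1794u^2 + 3036u + 1840.
Outer (u): 3956.

Therefore ∬_D (23x^2 + 23y^2) dx dy = 3956.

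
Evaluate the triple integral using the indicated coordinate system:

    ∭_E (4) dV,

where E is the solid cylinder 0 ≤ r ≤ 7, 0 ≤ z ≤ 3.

In cylindrical coordinates, x = r cos(θ), y = r sin(θ), z = z, and dV = r dr dθ dz.

The integrand becomes 4, so

    ∭_E (4) dV = ∫_{0}^{2π} ∫_{0}^{7} ∫_{0}^{3} (4) · r dz dr dθ.

Inner (z): 12r.
Middle (r from 0 to 7): 294.
Outer (θ): 588π.

Therefore the triple integral equals 588π.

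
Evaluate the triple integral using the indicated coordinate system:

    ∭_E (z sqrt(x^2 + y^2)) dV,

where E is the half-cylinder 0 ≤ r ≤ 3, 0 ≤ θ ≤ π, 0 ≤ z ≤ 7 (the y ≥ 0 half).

In cylindrical coordinates, x = r cos(θ), y = r sin(θ), z = z, and dV = r dr dθ dz.

The integrand becomes r z, so

    ∭_E (z sqrt(x^2 + y^2)) dV = ∫_{0}^{π} ∫_{0}^{3} ∫_{0}^{7} (r z) · r dz dr dθ.

Inner (z): 49r^2/2.
Middle (r from 0 to 3): 441/2.
Outer (θ): 441π/2.

Therefore the triple integral equals 441π/2.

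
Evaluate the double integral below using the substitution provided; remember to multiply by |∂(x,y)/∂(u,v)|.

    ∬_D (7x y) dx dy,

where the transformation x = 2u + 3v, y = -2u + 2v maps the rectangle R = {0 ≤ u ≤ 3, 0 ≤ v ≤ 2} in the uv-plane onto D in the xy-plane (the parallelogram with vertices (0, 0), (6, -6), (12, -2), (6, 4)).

Compute the Jacobian determinant of (x, y) with respect to (u, v):

    ∂(x,y)/∂(u,v) = | 2  3 | = (2)(2) - (3)(-2) = 10.
                   | -2  2 |

Its absolute value is |J| = 10 (the area scaling factor).

Substituting x = 2u + 3v, y = -2u + 2v into the integrand,

    7x y → -28u^2 - 14u v + 42v^2,

so the integral becomes

    ∬_R (-28u^2 - 14u v + 42v^2) · |J| du dv = ∫_0^3 ∫_0^2 (-280u^2 - 140u v + 420v^2) dv du.

Inner (v): -560u^2 - 280u + 1120.
Outer (u): -2940.

Therefore ∬_D (7x y) dx dy = -2940.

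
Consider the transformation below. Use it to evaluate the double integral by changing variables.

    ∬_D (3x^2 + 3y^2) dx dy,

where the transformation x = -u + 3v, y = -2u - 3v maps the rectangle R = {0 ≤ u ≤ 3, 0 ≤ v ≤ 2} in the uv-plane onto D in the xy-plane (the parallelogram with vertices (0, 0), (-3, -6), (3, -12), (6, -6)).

Compute the Jacobian determinant of (x, y) with respect to (u, v):

    ∂(x,y)/∂(u,v) = | -1  3 | = (-1)(-3) - (3)(-2) = 9.
                   | -2  -3 |

Its absolute value is |J| = 9 (the area scaling factor).

Substituting x = -u + 3v, y = -2u - 3v into the integrand,

    3x^2 + 3y^2 → 15u^2 + 18u v + 54v^2,

so the integral becomes

    ∬_R (15u^2 + 18u v + 54v^2) · |J| du dv = ∫_0^3 ∫_0^2 (135u^2 + 162u v + 486v^2) dv du.

Inner (v): 270u^2 + 324u + 1296.
Outer (u): 7776.

Therefore ∬_D (3x^2 + 3y^2) dx dy = 7776.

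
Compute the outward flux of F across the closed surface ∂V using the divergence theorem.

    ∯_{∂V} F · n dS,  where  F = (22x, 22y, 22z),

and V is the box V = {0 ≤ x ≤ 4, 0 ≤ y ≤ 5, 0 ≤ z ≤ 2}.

By the divergence theorem,

    ∯_{∂V} F · n dS = ∭_V (∇ · F) dV.

Compute the divergence:
    ∇ · F = ∂F_x/∂x + ∂F_y/∂y + ∂F_z/∂z = 22 + 22 + 22 = 66.

V is a rectangular box, so dV = dx dy dz with 0 ≤ x ≤ 4, 0 ≤ y ≤ 5, 0 ≤ z ≤ 2.

Integrate (66) over V as an iterated integral:

    ∭_V (∇·F) dV = ∫_0^{4} ∫_0^{5} ∫_0^{2} (66) dz dy dx.

Inner (z from 0 to 2): 132.
Middle (y from 0 to 5): 660.
Outer (x from 0 to 4): 2640.

Therefore ∯_{∂V} F · n dS = 2640.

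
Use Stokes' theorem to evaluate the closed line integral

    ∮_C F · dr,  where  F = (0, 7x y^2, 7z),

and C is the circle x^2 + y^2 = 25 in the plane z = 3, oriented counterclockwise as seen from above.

Let S be the flat disk x^2 + y^2 ≤ 25 in the plane z = 3, with upward unit normal n̂ = ẑ. By Stokes' theorem,

    ∮_C F · dr = ∬_S (∇ × F) · n̂ dS = ∬_D (curl F)_z dA,

where D is the disk x^2 + y^2 ≤ 25.

Compute the curl of F = (0, 7x y^2, 7z):
    (∇ × F)_x = ∂F_z/∂y - ∂F_y/∂z = 0,
    (∇ × F)_y = ∂F_x/∂z - ∂F_z/∂x = 0,
    (∇ × F)_z = ∂F_y/∂x - ∂F_x/∂y = 7y^2.

On z = 3, (curl F)_z = 7y^2.

Convert to polar (x = r cos θ, y = r sin θ, dA = r dr dθ); the integrand becomes 7r^2sin(θ)^2, so

    ∬_D (curl F)_z dA = ∫_0^{2π} ∫_0^{5} (7r^2sin(θ)^2) · r dr dθ.

Inner (r from 0 to 5): 4375sin(θ)^2/4.
Outer (θ from 0 to 2π): 4375π/4.

Therefore ∮_C F · dr = 4375π/4.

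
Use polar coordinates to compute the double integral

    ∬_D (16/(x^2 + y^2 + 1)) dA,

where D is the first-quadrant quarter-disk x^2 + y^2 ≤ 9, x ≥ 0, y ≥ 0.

The region D is 0 ≤ r ≤ 3, 0 ≤ θ ≤ π/2 in polar coordinates, where x = r cos(θ), y = r sin(θ), and dA = r dr dθ.

Under the substitution, the integrand becomes 16/(r^2 + 1), so

    ∬_D (16/(x^2 + y^2 + 1)) dA = ∫_{0}^{π/2} ∫_{0}^{3} (16/(r^2 + 1)) · r dr dθ.

Inner integral (in r): ∫_{0}^{3} (16/(r^2 + 1)) · r dr = log(100000000).

Outer integral (in θ): ∫_{0}^{π/2} (log(100000000)) dθ = 4π log(10).

Therefore ∬_D (16/(x^2 + y^2 + 1)) dA = 4π log(10).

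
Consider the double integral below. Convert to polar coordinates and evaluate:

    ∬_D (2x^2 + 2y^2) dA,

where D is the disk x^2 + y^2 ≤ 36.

The region D is 0 ≤ r ≤ 6, 0 ≤ θ ≤ 2π in polar coordinates, where x = r cos(θ), y = r sin(θ), and dA = r dr dθ.

Under the substitution, the integrand becomes 2r^2, so

    ∬_D (2x^2 + 2y^2) dA = ∫_{0}^{2π} ∫_{0}^{6} (2r^2) · r dr dθ.

Inner integral (in r): ∫_{0}^{6} (2r^2) · r dr = 648.

Outer integral (in θ): ∫_{0}^{2π} (648) dθ = 1296π.

Therefore ∬_D (2x^2 + 2y^2) dA = 1296π.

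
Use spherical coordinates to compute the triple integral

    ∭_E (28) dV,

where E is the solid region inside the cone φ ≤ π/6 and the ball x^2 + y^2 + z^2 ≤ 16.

In spherical coordinates, x = ρ sin(φ) cos(θ), y = ρ sin(φ) sin(θ), z = ρ cos(φ), and dV = ρ^2 sin(φ) dρ dφ dθ.

The integrand becomes 28, so

    ∭_E (28) dV = ∫_{0}^{2π} ∫_{0}^{π/6} ∫_{0}^{4} (28) · ρ^2 sin(φ) dρ dφ dθ.

Inner (ρ): 1792sin(φ)/3.
Middle (φ): 1792/3 - 896sqrt(3)/3.
Outer (θ): 1792π (2 - sqrt(3))/3.

Therefore the triple integral equals 1792π (2 - sqrt(3))/3.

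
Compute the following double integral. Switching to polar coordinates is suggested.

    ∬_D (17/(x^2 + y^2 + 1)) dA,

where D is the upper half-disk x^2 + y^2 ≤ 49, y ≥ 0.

The region D is 0 ≤ r ≤ 7, 0 ≤ θ ≤ π in polar coordinates, where x = r cos(θ), y = r sin(θ), and dA = r dr dθ.

Under the substitution, the integrand becomes 17/(r^2 + 1), so

    ∬_D (17/(x^2 + y^2 + 1)) dA = ∫_{0}^{π} ∫_{0}^{7} (17/(r^2 + 1)) · r dr dθ.

Inner integral (in r): ∫_{0}^{7} (17/(r^2 + 1)) · r dr = 17log(50)/2.

Outer integral (in θ): ∫_{0}^{π} (17log(50)/2) dθ = 17π log(50)/2.

Therefore ∬_D (17/(x^2 + y^2 + 1)) dA = 17π log(50)/2.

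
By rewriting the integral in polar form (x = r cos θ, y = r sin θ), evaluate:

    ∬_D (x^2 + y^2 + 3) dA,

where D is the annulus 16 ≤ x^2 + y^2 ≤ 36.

The region D is 4 ≤ r ≤ 6, 0 ≤ θ ≤ 2π in polar coordinates, where x = r cos(θ), y = r sin(θ), and dA = r dr dθ.

Under the substitution, the integrand becomes r^2 + 3, so

    ∬_D (x^2 + y^2 + 3) dA = ∫_{0}^{2π} ∫_{4}^{6} (r^2 + 3) · r dr dθ.

Inner integral (in r): ∫_{4}^{6} (r^2 + 3) · r dr = 290.

Outer integral (in θ): ∫_{0}^{2π} (290) dθ = 580π.

Therefore ∬_D (x^2 + y^2 + 3) dA = 580π.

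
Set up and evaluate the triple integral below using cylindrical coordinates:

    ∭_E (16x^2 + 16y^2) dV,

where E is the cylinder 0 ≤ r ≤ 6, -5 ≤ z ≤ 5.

In cylindrical coordinates, x = r cos(θ), y = r sin(θ), z = z, and dV = r dr dθ dz.

The integrand becomes 16r^2, so

    ∭_E (16x^2 + 16y^2) dV = ∫_{0}^{2π} ∫_{0}^{6} ∫_{-5}^{5} (16r^2) · r dz dr dθ.

Inner (z): 160r^3.
Middle (r from 0 to 6): 51840.
Outer (θ): 103680π.

Therefore the triple integral equals 103680π.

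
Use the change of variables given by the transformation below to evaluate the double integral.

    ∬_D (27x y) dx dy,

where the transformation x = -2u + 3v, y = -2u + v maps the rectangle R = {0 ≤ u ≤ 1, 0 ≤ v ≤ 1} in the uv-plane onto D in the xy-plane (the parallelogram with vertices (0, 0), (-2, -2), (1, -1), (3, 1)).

Compute the Jacobian determinant of (x, y) with respect to (u, v):

    ∂(x,y)/∂(u,v) = | -2  3 | = (-2)(1) - (3)(-2) = 4.
                   | -2  1 |

Its absolute value is |J| = 4 (the area scaling factor).

Substituting x = -2u + 3v, y = -2u + v into the integrand,

    27x y → 108u^2 - 216u v + 81v^2,

so the integral becomes

    ∬_R (108u^2 - 216u v + 81v^2) · |J| du dv = ∫_0^1 ∫_0^1 (432u^2 - 864u v + 324v^2) dv du.

Inner (v): 432u^2 - 432u + 108.
Outer (u): 36.

Therefore ∬_D (27x y) dx dy = 36.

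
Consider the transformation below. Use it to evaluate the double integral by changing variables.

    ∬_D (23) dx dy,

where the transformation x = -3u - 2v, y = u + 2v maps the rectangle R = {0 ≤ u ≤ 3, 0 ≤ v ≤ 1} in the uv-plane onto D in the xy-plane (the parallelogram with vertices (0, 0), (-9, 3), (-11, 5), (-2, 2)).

Compute the Jacobian determinant of (x, y) with respect to (u, v):

    ∂(x,y)/∂(u,v) = | -3  -2 | = (-3)(2) - (-2)(1) = -4.
                   | 1  2 |

Its absolute value is |J| = 4 (the area scaling factor).

Substituting x = -3u - 2v, y = u + 2v into the integrand,

    23 → 23,

so the integral becomes

    ∬_R (23) · |J| du dv = ∫_0^3 ∫_0^1 (92) dv du.

Inner (v): 92.
Outer (u): 276.

Therefore ∬_D (23) dx dy = 276.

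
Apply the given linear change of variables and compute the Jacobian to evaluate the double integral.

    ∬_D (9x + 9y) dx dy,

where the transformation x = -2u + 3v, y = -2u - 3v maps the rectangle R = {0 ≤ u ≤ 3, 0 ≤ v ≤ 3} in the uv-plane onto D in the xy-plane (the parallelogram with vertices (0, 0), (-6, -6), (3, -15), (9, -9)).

Compute the Jacobian determinant of (x, y) with respect to (u, v):

    ∂(x,y)/∂(u,v) = | -2  3 | = (-2)(-3) - (3)(-2) = 12.
                   | -2  -3 |

Its absolute value is |J| = 12 (the area scaling factor).

Substituting x = -2u + 3v, y = -2u - 3v into the integrand,

    9x + 9y → -36u,

so the integral becomes

    ∬_R (-36u) · |J| du dv = ∫_0^3 ∫_0^3 (-432u) dv du.

Inner (v): -1296u.
Outer (u): -5832.

Therefore ∬_D (9x + 9y) dx dy = -5832.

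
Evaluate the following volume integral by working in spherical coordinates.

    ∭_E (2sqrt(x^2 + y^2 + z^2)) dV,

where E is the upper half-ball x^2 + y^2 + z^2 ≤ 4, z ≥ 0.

In spherical coordinates, x = ρ sin(φ) cos(θ), y = ρ sin(φ) sin(θ), z = ρ cos(φ), and dV = ρ^2 sin(φ) dρ dφ dθ.

The integrand becomes 2ρ, so

    ∭_E (2sqrt(x^2 + y^2 + z^2)) dV = ∫_{0}^{2π} ∫_{0}^{π/2} ∫_{0}^{2} (2ρ) · ρ^2 sin(φ) dρ dφ dθ.

Inner (ρ): 8sin(φ).
Middle (φ): 8.
Outer (θ): 16π.

Therefore the triple integral equals 16π.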